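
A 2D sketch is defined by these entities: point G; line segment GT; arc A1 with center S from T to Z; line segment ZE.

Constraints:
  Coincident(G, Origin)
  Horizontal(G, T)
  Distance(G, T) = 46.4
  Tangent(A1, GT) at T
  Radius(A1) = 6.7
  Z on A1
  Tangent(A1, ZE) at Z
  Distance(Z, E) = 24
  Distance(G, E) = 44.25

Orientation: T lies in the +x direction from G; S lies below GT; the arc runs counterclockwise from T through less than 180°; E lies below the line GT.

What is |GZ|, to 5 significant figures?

40.224

G is at the origin; G and T share the same y with |GT| = 46.4 and T on the +x side, so T = (46.400, 0.0000). The tangent condition forces ST to be normal to GT, so S = T + (0, -6.7) = (46.400, -6.7000). Since SZ ⟂ ZE (tangency), |SE| = √(6.7² + 24.0²) = 24.918 regardless of where Z sits on A1. So E lies on both circle(G, 44.25) and circle(S, 24.918); the below-GT intersection is E = (34.004, -28.316). Z is the foot of the tangent from E: Z = (39.906, -5.0525).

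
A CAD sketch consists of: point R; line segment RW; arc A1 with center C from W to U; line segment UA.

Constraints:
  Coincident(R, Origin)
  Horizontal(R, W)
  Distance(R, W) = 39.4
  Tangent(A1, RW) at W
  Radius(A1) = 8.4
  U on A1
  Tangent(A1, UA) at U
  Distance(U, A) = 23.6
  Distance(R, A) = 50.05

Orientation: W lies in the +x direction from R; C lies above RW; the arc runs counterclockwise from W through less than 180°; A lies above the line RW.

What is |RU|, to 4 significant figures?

48.52

R is at the origin; R and W share the same y with |RW| = 39.4 and W on the +x side, so W = (39.40, 0.000). Tangency of A1 to RW means the radius CW is perpendicular to RW, so C = W + (0, 8.4) = (39.40, 8.400). Since CU ⟂ UA (tangency), |CA| = √(8.4² + 23.6²) = 25.05 regardless of where U sits on A1. So A lies on both circle(R, 50.05) and circle(C, 25.05); the above-RW intersection is A = (37.31, 33.36). U is the foot of the tangent from A: U = (47.05, 11.87).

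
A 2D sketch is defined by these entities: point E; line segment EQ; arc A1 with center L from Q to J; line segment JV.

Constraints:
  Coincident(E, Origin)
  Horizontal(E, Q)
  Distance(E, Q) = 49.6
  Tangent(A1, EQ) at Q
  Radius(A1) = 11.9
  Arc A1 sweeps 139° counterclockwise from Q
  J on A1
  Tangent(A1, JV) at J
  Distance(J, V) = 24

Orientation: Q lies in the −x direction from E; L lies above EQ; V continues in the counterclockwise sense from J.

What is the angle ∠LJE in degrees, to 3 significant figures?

104°

E is at the origin; E and Q share the same y with |EQ| = 49.6 and Q on the −x side, so Q = (-49.6, 0.00). Since A1 is tangent to EQ there, LQ ⟂ EQ, so L = Q + (0, 11.9) = (-49.6, 11.9). On A1, Q sits at bearing -90° from L; a 139° counterclockwise sweep puts J at bearing 49°, so J = L + 11.9·(cos 49°, sin 49°) = (-41.8, 20.9). Then cos ∠LJE = JL·JE / (|JL||JE|), giving 104°.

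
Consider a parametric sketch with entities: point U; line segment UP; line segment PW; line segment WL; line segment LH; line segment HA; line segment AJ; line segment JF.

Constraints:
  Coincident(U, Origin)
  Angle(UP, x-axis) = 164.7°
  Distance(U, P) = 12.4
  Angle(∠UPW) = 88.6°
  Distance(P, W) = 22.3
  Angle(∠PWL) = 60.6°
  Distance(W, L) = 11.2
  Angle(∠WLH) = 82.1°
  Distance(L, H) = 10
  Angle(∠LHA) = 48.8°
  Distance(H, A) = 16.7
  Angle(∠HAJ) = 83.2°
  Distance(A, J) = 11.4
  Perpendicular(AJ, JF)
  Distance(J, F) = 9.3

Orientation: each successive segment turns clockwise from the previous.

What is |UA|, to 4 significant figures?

27.66

U is at the origin; UP runs at 164.7° with length 12.4, so P = (-11.96, 3.272). ∠UPW = 88.6° gives PW at 73.30° from the x-axis; with |PW| = 22.3, W = (-5.552, 24.63). ∠PWL = 60.6° gives WL at -46.10° from the x-axis; with |WL| = 11.2, L = (2.214, 16.56). ∠WLH = 82.1° gives LH at -144.0° from the x-axis; with |LH| = 10.0, H = (-5.876, 10.68). ∠LHA = 48.8° gives HA at 84.80° from the x-axis; with |HA| = 16.7, A = (-4.363, 27.31). Then |UA| = |A − U| = 27.66.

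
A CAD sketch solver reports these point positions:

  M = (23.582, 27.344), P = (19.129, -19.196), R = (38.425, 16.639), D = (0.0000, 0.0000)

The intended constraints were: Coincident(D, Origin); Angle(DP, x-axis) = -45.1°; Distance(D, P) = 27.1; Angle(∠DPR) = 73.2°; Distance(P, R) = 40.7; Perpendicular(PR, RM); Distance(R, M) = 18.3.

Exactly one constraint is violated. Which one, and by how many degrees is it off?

Perpendicular(PR, RM) — off by 7.50°.

D = (0.00, 0.00) ✓; DP at -45.10° ✓; |DP| = 27.10 ✓; ∠DPR = 73.20° ✓; |PR| = 40.70 ✓; ∠(PR, RM) = 82.50° ✗; |RM| = 18.30 ✓.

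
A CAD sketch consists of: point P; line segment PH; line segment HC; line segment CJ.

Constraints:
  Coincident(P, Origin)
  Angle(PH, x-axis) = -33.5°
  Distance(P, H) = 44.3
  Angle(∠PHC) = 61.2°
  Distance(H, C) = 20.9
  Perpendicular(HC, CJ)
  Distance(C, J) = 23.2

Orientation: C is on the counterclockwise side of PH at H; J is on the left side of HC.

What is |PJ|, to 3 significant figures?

15.6

∠PHC = 61.2°, so HC runs at -33.5° + (180° − 61.2°) = 85.3° from the x-axis; with |HC| = 20.9, C = H + 20.9·(cos 85.3°, sin 85.3°) = (38.7, -3.62). HC is perpendicular to CJ; with |CJ| = 23.2 on the left of HC, J = C + 23.2·(-0.997, 0.0819) = (15.5, -1.72). Then |PJ| = |J − P| = 15.6.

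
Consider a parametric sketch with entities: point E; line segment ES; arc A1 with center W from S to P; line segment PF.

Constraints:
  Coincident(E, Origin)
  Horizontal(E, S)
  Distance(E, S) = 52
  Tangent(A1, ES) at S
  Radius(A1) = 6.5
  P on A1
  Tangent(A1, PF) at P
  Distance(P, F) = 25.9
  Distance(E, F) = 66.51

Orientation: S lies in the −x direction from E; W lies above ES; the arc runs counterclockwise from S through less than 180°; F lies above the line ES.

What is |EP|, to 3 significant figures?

47.2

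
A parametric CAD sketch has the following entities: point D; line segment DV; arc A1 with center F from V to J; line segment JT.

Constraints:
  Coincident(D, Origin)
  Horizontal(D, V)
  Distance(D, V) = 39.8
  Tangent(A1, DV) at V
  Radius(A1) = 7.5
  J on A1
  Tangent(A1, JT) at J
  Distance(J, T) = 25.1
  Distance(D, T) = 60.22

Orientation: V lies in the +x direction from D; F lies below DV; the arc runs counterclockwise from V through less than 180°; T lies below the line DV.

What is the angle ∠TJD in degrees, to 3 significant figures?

154°

Checks: ∠(FV, VD) = 90.00° ✓; |FJ| = 7.500 ✓; ∠(FJ, JT) = 90.00° ✓; |JT| = 25.10 ✓; |DT| = 60.22 ✓.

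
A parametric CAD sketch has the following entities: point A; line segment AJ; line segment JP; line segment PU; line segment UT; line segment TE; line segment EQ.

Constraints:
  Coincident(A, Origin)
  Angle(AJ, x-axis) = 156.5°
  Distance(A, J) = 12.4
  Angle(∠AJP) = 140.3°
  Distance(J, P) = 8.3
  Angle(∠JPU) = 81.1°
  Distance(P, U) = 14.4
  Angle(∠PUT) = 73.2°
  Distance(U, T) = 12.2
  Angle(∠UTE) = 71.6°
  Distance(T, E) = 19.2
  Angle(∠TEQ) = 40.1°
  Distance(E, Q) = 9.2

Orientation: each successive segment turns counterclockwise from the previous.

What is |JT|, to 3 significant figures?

10.2

∠JPU = 81.1° gives PU at -64.9° from the x-axis; with |PU| = 14.4, U = (-13.2, -10.4). ∠PUT = 73.2° gives UT at 41.9° from the x-axis; with |UT| = 12.2, T = (-4.15, -2.26). Then |JT| = |T − J| = 10.2.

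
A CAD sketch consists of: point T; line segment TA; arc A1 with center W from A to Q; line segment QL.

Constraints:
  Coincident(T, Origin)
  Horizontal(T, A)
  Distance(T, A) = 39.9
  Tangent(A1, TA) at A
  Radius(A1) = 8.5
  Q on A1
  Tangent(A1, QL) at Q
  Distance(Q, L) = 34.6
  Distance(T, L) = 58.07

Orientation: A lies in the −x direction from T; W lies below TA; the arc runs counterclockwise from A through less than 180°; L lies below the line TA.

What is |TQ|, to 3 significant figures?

49.3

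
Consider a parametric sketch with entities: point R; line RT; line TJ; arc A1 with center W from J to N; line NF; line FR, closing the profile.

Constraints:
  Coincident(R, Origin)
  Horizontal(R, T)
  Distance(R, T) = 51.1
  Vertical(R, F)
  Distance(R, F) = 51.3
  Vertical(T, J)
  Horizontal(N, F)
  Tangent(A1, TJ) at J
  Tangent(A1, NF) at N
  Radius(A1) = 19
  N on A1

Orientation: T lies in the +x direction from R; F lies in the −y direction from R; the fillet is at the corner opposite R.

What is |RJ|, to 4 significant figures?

60.45

The virtual corner opposite R is at (51.10, -51.30). A1 meets TJ tangentially, so WJ is at right angles to TJ and A1 meets NF tangentially, so WN is at right angles to NF, with radius 19.0, so the center W sits 19.0 in from both sides at W = (32.10, -32.30). That places the tangent points at J = (51.10, -32.30) on TJ and N = (32.10, -51.30) on NF. Then |RJ| = |J − R| = 60.45.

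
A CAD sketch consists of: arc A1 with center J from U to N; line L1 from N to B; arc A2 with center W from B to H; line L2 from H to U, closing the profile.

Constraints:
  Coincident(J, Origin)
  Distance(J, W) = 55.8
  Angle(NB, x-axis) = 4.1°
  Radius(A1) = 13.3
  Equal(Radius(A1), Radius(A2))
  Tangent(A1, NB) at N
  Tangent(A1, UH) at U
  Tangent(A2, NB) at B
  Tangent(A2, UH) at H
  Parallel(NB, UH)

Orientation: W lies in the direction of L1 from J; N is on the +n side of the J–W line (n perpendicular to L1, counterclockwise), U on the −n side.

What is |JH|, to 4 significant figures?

57.36

The slot axis is L1's direction at 4.1°, so u = (cos 4.1°, sin 4.1°) = (0.9974, 0.07150) and n = (−sin 4.1°, cos 4.1°) = (-0.07150, 0.9974). J is at the origin and W lies 55.8 along u from J, so W = 55.8·u = (55.66, 3.990). Tangency of A1 to both parallel lines with radius 13.3 puts N and U at J ± 13.3·n: N = (-0.9509, 13.27), U = (0.9509, -13.27). Equal radii place B and H the same way about W: B = W + 13.3·n = (54.71, 17.26), H = W − 13.3·n = (56.61, -9.276). Then |JH| = |H − J| = 57.36.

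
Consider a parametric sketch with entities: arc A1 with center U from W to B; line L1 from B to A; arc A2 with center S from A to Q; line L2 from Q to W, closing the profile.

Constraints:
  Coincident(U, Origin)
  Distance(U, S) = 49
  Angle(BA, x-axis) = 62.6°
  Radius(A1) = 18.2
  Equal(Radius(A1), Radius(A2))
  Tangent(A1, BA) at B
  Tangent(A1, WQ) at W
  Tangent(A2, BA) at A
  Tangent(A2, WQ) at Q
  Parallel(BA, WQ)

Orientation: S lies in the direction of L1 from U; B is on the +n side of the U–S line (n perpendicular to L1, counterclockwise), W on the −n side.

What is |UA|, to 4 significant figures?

52.27

The slot axis is L1's direction at 62.6°, so u = (cos 62.6°, sin 62.6°) = (0.4602, 0.8878) and n = (−sin 62.6°, cos 62.6°) = (-0.8878, 0.4602). U is at the origin and S lies 49.0 along u from U, so S = 49.0·u = (22.55, 43.50). Tangency of A1 to both parallel lines with radius 18.2 puts B and W at U ± 18.2·n: B = (-16.16, 8.376), W = (16.16, -8.376). Equal radii place A and Q the same way about S: A = S + 18.2·n = (6.392, 51.88), Q = S − 18.2·n = (38.71, 35.13). Then |UA| = |A − U| = 52.27.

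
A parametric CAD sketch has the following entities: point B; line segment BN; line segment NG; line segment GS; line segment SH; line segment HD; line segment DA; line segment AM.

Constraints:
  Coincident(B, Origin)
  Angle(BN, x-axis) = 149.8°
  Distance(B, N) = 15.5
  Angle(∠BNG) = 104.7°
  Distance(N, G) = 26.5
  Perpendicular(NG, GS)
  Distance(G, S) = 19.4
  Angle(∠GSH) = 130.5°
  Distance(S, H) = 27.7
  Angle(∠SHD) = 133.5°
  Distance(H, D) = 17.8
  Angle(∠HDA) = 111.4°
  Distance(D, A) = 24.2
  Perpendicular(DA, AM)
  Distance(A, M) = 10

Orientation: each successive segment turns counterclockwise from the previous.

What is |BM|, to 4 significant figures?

7.477

∠HDA = 111.4° gives DA at 119.7° from the x-axis; with |DA| = 24.2, A = (8.438, 12.43). The perpendicularity gives AM at right angles to DA, so AM runs at -150.3°; with |AM| = 10.0, M = (-0.2480, 7.472). Then |BM| = |M − B| = 7.477.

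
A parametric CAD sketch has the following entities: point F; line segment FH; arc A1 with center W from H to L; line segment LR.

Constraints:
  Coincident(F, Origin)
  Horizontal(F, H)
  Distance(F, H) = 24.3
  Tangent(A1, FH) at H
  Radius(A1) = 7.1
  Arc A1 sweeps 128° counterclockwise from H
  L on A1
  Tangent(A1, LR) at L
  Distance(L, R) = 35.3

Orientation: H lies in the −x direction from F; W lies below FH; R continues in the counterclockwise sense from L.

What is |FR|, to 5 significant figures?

40.127

F is at the origin; FH is horizontal with |FH| = 24.3 and H on the −x side, so H = (-24.300, 0.0000). A1 meets FH tangentially, so WH is at right angles to FH, so W = H + (0, -7.1) = (-24.300, -7.1000). On A1, H sits at bearing 90° from W; a 128° counterclockwise sweep puts L at bearing 218°, so L = W + 7.1·(cos 218°, sin 218°) = (-29.895, -11.471). A1 meets LR tangentially, so WL is at right angles to LR, so LR runs along (−sin 218°, cos 218°); with |LR| = 35.3, R = (-8.1620, -39.288). Then |FR| = |R − F| = 40.127.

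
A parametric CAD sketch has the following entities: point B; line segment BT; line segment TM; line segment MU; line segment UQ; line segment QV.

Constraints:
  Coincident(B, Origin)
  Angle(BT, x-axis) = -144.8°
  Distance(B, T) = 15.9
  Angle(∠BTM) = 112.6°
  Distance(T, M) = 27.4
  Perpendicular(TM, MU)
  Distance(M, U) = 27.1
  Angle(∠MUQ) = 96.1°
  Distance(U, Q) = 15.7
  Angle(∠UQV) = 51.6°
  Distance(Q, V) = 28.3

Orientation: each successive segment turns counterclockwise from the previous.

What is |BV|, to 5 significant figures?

34.454

B is at the origin; BT runs at -144.8° with length 15.9, so T = (-12.993, -9.1653). ∠BTM = 112.6° gives TM at -77.400° from the x-axis; with |TM| = 27.4, M = (-7.0155, -35.905). The perpendicularity gives MU at right angles to TM, so MU runs at 12.600°; with |MU| = 27.1, U = (19.432, -29.994). ∠MUQ = 96.1° gives UQ at 96.500° from the x-axis; with |UQ| = 15.7, Q = (17.655, -14.395). ∠UQV = 51.6° gives QV at -135.10° from the x-axis; with |QV| = 28.3, V = (-2.3914, -34.371). Then |BV| = |V − B| = 34.454.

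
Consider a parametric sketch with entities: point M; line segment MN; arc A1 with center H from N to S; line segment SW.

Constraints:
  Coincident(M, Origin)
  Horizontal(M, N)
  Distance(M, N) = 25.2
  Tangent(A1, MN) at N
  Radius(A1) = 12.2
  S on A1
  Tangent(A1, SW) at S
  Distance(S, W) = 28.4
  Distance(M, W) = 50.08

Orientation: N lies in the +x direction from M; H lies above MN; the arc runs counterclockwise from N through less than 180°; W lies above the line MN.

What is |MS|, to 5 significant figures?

40.185

M is at the origin; MN is horizontal with |MN| = 25.2 and N on the +x side, so N = (25.200, 0.0000). Tangency of A1 to MN means the radius HN is perpendicular to MN, so H = N + (0, 12.2) = (25.200, 12.200). Since HS ⟂ SW (tangency), |HW| = √(12.2² + 28.4²) = 30.910 regardless of where S sits on A1. So W lies on both circle(M, 50.08) and circle(H, 30.910); the above-MN intersection is W = (25.489, 43.108). S is the foot of the tangent from W: S = (36.454, 16.910).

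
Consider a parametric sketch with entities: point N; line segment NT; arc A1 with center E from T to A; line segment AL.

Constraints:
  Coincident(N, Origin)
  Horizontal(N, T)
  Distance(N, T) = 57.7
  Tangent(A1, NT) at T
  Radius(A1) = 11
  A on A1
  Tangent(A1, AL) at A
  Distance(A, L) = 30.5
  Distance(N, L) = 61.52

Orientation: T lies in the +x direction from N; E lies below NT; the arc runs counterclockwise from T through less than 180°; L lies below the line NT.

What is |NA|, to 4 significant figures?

47.90

N is at the origin; N and T share the same y with |NT| = 57.7 and T on the +x side, so T = (57.70, 0.000). The tangent condition forces ET to be normal to NT, so E = T + (0, -11) = (57.70, -11.00). Since EA ⟂ AL (tangency), |EL| = √(11.0² + 30.5²) = 32.42 regardless of where A sits on A1. So L lies on both circle(N, 61.52) and circle(E, 32.42); the below-NT intersection is L = (45.74, -41.14). A is the foot of the tangent from L: A = (46.71, -10.65).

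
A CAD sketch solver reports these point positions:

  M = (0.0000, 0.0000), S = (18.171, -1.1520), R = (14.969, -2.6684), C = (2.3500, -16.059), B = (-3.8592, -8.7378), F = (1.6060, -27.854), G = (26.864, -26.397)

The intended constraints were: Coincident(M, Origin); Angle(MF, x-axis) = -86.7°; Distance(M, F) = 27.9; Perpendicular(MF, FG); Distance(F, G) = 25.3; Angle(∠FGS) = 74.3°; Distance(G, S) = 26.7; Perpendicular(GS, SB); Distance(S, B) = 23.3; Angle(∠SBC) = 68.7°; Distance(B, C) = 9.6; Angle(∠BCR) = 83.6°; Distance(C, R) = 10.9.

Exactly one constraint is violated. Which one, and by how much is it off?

Distance(C, R) = 10.9 — off by 7.50.

M = (0.00, 0.00) ✓; MF at -86.70° ✓; |MF| = 27.90 ✓; ∠(MF, FG) = 90.00° ✓; |FG| = 25.30 ✓; ∠FGS = 74.30° ✓; |GS| = 26.70 ✓; ∠(GS, SB) = 90.00° ✓; |SB| = 23.30 ✓; ∠SBC = 68.70° ✓; |BC| = 9.600 ✓; ∠BCR = 83.60° ✓; |CR| = 18.40 ✗.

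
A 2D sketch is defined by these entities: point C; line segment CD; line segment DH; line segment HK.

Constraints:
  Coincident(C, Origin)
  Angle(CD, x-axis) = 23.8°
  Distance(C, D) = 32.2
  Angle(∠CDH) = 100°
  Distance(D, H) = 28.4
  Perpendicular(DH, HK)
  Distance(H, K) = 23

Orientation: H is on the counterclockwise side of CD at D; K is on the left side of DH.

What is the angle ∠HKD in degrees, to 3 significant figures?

51.0°

∠CDH = 100.0°, so DH runs at 23.8° + (180° − 100.0°) = 104° from the x-axis; with |DH| = 28.4, H = D + 28.4·(cos 104°, sin 104°) = (22.7, 40.6). DH is perpendicular to HK; with |HK| = 23.0 on the left of DH, K = H + 23.0·(-0.971, -0.239) = (0.351, 35.1). Then cos ∠HKD = KH·KD / (|KH||KD|), giving 51.0°.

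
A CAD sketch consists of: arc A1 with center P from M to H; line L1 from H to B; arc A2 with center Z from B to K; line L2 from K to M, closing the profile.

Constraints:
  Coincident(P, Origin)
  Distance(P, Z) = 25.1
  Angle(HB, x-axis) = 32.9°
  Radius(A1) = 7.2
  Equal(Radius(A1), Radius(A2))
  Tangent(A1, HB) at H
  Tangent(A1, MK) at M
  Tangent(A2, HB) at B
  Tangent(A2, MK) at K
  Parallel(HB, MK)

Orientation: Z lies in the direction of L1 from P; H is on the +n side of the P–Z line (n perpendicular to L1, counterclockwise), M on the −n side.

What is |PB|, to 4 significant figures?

26.11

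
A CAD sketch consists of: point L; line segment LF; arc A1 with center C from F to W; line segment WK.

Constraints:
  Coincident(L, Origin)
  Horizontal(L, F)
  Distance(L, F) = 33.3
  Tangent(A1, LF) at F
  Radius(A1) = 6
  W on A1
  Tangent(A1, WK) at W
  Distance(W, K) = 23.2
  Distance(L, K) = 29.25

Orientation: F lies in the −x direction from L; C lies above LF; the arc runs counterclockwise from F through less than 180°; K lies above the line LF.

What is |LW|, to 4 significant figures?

28.18

Checks: |CW| = 6.000 ✓; ∠(CW, WK) = 90.00° ✓; |WK| = 23.20 ✓; |LK| = 29.25 ✓.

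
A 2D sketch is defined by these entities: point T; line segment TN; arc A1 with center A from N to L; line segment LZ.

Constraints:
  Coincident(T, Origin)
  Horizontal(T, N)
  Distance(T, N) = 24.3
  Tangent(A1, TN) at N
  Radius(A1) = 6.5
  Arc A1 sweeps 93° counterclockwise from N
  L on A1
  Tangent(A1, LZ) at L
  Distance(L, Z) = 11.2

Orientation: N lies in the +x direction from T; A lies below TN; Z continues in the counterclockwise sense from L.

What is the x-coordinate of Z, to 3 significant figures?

18.4

T is at the origin; TN is horizontal with |TN| = 24.3 and N on the +x side, so N = (24.3, 0.00). Tangency of A1 to TN means the radius AN is perpendicular to TN, so A = N + (0, -6.5) = (24.3, -6.50). On A1, N sits at bearing 90° from A; a 93° counterclockwise sweep puts L at bearing 183°, so L = A + 6.5·(cos 183°, sin 183°) = (17.8, -6.84). The tangent condition forces AL to be normal to LZ, so LZ runs along (−sin 183°, cos 183°); with |LZ| = 11.2, Z = (18.4, -18.0). So Z.x = 18.4.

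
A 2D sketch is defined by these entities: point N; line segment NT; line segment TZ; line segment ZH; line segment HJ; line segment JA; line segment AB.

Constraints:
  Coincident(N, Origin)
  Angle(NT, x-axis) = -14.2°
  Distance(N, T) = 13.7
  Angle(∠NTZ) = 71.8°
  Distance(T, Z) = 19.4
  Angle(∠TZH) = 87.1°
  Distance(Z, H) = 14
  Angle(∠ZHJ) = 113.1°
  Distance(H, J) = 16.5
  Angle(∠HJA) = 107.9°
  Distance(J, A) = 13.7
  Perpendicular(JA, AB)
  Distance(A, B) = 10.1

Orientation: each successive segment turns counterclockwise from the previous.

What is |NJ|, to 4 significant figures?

6.751

N is at the origin; NT runs at -14.2° with length 13.7, so T = (13.28, -3.361). ∠NTZ = 71.8° gives TZ at 94.00° from the x-axis; with |TZ| = 19.4, Z = (11.93, 15.99). ∠TZH = 87.1° gives ZH at -173.1° from the x-axis; with |ZH| = 14.0, H = (-1.970, 14.31). ∠ZHJ = 113.1° gives HJ at -106.2° from the x-axis; with |HJ| = 16.5, J = (-6.574, -1.535). Then |NJ| = |J − N| = 6.751.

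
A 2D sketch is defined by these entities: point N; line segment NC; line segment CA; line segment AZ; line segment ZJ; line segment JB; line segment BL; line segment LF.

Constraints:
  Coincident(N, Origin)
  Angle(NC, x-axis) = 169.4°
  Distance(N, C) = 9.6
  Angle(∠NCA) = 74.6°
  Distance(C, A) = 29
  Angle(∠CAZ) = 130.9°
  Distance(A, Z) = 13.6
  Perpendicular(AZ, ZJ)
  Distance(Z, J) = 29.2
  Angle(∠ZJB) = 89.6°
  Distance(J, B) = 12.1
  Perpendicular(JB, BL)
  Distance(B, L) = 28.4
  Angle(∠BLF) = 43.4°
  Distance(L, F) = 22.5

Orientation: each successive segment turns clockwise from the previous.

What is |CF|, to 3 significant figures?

36.3

JB is perpendicular to BL, so BL runs at 104°; with |BL| = 28.4, L = (5.10, 27.6). ∠BLF = 43.4° gives LF at -32.1° from the x-axis; with |LF| = 22.5, F = (24.2, 15.6). Then |CF| = |F − C| = 36.3.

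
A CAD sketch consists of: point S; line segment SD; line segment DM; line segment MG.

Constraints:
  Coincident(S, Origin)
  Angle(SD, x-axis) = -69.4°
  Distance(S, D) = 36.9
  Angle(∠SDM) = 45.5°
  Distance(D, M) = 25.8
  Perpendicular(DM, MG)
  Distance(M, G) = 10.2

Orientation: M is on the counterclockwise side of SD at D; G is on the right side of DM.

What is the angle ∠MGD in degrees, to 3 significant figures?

68.4°

∠SDM = 45.5°, so DM runs at -69.4° + (180° − 45.5°) = 65.1° from the x-axis; with |DM| = 25.8, M = D + 25.8·(cos 65.1°, sin 65.1°) = (23.8, -11.1). DM ⟂ MG; with |MG| = 10.2 on the right of DM, G = M + 10.2·(0.907, -0.421) = (33.1, -15.4). Then cos ∠MGD = GM·GD / (|GM||GD|), giving 68.4°.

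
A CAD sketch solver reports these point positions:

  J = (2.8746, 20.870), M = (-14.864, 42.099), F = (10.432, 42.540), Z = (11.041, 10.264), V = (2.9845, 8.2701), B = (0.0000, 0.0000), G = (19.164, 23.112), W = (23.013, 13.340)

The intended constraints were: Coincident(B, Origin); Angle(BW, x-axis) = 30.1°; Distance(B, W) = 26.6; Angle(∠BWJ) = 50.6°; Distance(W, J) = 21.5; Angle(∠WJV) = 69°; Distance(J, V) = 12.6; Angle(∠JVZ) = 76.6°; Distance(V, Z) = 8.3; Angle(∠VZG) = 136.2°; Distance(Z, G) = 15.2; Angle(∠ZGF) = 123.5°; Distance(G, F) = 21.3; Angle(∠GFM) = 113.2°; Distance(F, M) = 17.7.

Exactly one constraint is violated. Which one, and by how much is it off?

Distance(F, M) = 17.7 — off by 7.60.

B = (0.00, 0.00) ✓; BW at 30.10° ✓; |BW| = 26.60 ✓; ∠BWJ = 50.60° ✓; |WJ| = 21.50 ✓; ∠WJV = 69.00° ✓; |JV| = 12.60 ✓; ∠JVZ = 76.60° ✓; |VZ| = 8.300 ✓; ∠VZG = 136.2° ✓; |ZG| = 15.20 ✓; ∠ZGF = 123.5° ✓; |GF| = 21.30 ✓; ∠GFM = 113.2° ✓; |FM| = 25.30 ✗.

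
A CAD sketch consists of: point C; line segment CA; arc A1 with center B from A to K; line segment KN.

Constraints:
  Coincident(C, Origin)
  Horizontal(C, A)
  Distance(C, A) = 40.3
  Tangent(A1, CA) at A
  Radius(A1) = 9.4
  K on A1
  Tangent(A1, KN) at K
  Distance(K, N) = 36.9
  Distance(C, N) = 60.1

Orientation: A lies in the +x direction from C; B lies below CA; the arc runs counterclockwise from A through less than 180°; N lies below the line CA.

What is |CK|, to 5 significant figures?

32.894

C is at the origin; CA is horizontal with |CA| = 40.3 and A on the +x side, so A = (40.300, 0.0000). Tangency of A1 to CA means the radius BA is perpendicular to CA, so B = A + (0, -9.4) = (40.300, -9.4000). Since BK ⟂ KN (tangency), |BN| = √(9.4² + 36.9²) = 38.078 regardless of where K sits on A1. So N lies on both circle(C, 60.1) and circle(B, 38.078); the below-CA intersection is N = (37.029, -47.338). K is the foot of the tangent from N: K = (31.025, -10.929).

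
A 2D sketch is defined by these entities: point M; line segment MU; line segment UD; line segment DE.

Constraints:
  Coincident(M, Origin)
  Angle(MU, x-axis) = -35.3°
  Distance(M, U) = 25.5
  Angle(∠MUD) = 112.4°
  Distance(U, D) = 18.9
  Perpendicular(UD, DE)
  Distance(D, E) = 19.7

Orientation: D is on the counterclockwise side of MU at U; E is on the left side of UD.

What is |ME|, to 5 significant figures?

28.879

∠MUD = 112.4°, so UD runs at -35.3° + (180° − 112.4°) = 32.300° from the x-axis; with |UD| = 18.9, D = U + 18.9·(cos 32.300°, sin 32.300°) = (36.787, -4.6361). UD ⟂ DE; with |DE| = 19.7 on the left of UD, E = D + 19.7·(-0.53435, 0.84526) = (26.260, 12.016). Then |ME| = |E − M| = 28.879.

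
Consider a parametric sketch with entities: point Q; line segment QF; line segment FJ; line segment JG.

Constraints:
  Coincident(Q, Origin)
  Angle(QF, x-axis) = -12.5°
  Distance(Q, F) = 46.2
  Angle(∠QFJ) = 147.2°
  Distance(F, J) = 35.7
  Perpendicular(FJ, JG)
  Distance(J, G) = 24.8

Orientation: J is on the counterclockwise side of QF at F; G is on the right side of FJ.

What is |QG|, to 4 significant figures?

89.66

∠QFJ = 147.2°, so FJ runs at -12.5° + (180° − 147.2°) = 20.30° from the x-axis; with |FJ| = 35.7, J = F + 35.7·(cos 20.30°, sin 20.30°) = (78.59, 2.386). The perpendicularity gives JG at right angles to FJ; with |JG| = 24.8 on the right of FJ, G = J + 24.8·(0.3469, -0.9379) = (87.19, -20.87). Then |QG| = |G − Q| = 89.66.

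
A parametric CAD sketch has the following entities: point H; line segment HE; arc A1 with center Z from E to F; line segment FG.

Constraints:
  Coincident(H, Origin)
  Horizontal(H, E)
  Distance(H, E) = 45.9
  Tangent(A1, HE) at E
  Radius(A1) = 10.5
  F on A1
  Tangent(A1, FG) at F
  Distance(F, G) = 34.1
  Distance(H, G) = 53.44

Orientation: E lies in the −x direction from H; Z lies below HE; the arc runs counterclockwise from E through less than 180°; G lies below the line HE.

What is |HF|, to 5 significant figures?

56.572

Checks: |ZF| = 10.50 ✓; ∠(ZF, FG) = 90.00° ✓; |FG| = 34.10 ✓; |HG| = 53.44 ✓.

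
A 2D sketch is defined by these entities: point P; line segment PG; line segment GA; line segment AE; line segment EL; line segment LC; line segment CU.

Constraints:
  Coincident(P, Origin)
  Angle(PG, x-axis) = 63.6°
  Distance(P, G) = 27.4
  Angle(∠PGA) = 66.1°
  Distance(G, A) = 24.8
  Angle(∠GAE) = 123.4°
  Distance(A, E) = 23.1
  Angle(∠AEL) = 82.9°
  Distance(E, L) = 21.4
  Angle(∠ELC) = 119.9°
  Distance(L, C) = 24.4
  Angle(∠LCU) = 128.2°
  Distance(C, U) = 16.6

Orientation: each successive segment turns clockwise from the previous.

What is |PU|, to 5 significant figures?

30.041

P is at the origin; PG runs at 63.6° with length 27.4, so G = (12.183, 24.543). ∠PGA = 66.1° gives GA at -50.300° from the x-axis; with |GA| = 24.8, A = (28.024, 5.4614). ∠GAE = 123.4° gives AE at -106.90° from the x-axis; with |AE| = 23.1, E = (21.309, -16.641). ∠AEL = 82.9° gives EL at 156.00° from the x-axis; with |EL| = 21.4, L = (1.7594, -7.9368). ∠ELC = 119.9° gives LC at 95.900° from the x-axis; with |LC| = 24.4, C = (-0.74879, 16.334). ∠LCU = 128.2° gives CU at 44.100° from the x-axis; with |CU| = 16.6, U = (11.172, 27.886). Then |PU| = |U − P| = 30.041.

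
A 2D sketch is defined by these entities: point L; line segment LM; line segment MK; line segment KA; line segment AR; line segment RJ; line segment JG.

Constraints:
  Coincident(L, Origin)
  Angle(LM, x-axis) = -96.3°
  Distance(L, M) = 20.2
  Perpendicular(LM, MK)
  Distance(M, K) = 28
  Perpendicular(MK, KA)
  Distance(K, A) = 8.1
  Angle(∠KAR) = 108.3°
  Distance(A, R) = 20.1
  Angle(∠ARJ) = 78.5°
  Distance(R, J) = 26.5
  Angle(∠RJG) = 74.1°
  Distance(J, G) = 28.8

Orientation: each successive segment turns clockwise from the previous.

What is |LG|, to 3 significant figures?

43.9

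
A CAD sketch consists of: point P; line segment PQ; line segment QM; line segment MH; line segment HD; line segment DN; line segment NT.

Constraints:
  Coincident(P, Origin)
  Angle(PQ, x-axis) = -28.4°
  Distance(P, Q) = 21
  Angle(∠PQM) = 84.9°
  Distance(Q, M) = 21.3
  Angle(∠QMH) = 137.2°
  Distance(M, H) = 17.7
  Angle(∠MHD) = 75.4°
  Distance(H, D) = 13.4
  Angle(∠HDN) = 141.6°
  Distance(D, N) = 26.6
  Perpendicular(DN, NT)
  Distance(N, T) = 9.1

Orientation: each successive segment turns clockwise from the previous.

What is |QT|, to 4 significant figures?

7.924

P is at the origin; PQ runs at -28.4° with length 21.0, so Q = (18.47, -9.988). ∠PQM = 84.9° gives QM at -123.5° from the x-axis; with |QM| = 21.3, M = (6.716, -27.75). ∠QMH = 137.2° gives MH at -166.3° from the x-axis; with |MH| = 17.7, H = (-10.48, -31.94). ∠MHD = 75.4° gives HD at 89.10° from the x-axis; with |HD| = 13.4, D = (-10.27, -18.54). ∠HDN = 141.6° gives DN at 50.70° from the x-axis; with |DN| = 26.6, N = (6.578, 2.041). The perpendicularity gives NT at right angles to DN, so NT runs at -39.30°; with |NT| = 9.1, T = (13.62, -3.723). Then |QT| = |T − Q| = 7.924.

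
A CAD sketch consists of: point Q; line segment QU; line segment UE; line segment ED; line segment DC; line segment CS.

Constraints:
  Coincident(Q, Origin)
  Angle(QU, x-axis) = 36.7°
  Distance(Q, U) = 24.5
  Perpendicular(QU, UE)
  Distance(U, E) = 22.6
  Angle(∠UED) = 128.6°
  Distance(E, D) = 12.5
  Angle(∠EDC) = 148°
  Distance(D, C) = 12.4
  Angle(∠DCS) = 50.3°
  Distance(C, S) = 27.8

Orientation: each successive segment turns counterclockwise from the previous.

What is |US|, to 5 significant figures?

10.979

Q is at the origin; QU runs at 36.7° with length 24.5, so U = (19.644, 14.642). The perpendicularity gives UE at right angles to QU, so UE runs at 126.70°; with |UE| = 22.6, E = (6.1372, 32.762). ∠UED = 128.6° gives ED at 178.10° from the x-axis; with |ED| = 12.5, D = (-6.3560, 33.176). ∠EDC = 148.0° gives DC at -149.90° from the x-axis; with |DC| = 12.4, C = (-17.084, 26.958). ∠DCS = 50.3° gives CS at -20.200° from the x-axis; with |CS| = 27.8, S = (9.0063, 17.358). Then |US| = |S − U| = 10.979.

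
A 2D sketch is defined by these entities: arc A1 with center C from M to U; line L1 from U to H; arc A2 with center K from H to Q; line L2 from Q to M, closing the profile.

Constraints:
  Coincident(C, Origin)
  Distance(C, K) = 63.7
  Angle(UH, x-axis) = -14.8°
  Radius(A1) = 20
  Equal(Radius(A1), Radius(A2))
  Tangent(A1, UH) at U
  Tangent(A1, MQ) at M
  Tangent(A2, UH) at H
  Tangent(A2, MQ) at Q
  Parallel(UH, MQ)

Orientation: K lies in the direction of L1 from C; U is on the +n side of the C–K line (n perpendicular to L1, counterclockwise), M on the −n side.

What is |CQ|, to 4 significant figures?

66.77

Tangency of A1 to both parallel lines with radius 20.0 puts U and M at C ± 20.0·n: U = (5.109, 19.34), M = (-5.109, -19.34). Equal radii place H and Q the same way about K: H = K + 20.0·n = (66.70, 3.065), Q = K − 20.0·n = (56.48, -35.61). Then |CQ| = |Q − C| = 66.77.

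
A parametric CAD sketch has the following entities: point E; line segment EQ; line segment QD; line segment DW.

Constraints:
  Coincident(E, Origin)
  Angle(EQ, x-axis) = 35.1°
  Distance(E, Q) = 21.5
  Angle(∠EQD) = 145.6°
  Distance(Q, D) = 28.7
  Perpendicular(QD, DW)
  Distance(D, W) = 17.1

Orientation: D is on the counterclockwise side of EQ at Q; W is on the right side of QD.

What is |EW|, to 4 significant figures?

54.88

∠EQD = 145.6°, so QD runs at 35.1° + (180° − 145.6°) = 69.50° from the x-axis; with |QD| = 28.7, D = Q + 28.7·(cos 69.50°, sin 69.50°) = (27.64, 39.25). QD is perpendicular to DW; with |DW| = 17.1 on the right of QD, W = D + 17.1·(0.9367, -0.3502) = (43.66, 33.26). Then |EW| = |W − E| = 54.88.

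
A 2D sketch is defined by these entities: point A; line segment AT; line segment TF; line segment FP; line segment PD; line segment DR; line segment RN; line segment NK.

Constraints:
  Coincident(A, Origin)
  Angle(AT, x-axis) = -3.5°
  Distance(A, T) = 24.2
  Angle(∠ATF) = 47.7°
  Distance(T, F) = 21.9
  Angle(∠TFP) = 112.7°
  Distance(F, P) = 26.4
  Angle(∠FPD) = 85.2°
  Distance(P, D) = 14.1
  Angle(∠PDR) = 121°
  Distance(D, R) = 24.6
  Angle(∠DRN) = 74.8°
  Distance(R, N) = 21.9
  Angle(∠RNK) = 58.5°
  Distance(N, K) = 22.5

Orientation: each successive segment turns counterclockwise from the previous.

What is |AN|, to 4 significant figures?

17.65

∠PDR = 121.0° gives DR at -10.10° from the x-axis; with |DR| = 24.6, R = (14.32, -9.217). ∠DRN = 74.8° gives RN at 95.10° from the x-axis; with |RN| = 21.9, N = (12.37, 12.60). Then |AN| = |N − A| = 17.65.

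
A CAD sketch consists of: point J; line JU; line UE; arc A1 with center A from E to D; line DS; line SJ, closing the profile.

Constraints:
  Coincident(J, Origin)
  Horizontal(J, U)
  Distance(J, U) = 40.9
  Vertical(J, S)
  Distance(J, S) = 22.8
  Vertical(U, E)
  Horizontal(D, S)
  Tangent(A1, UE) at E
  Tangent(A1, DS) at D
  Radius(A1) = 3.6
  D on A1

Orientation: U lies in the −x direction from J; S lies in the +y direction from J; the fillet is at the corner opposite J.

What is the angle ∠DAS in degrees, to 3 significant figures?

84.5°

J is at the origin; JU is horizontal with |JU| = 40.9 and U on the −x side, so U = (-40.9, 0.00). JS is vertical with |JS| = 22.8 and S on the +y side, so S = (0.00, 22.8). The virtual corner opposite J is at (-40.9, 22.8). The tangent condition forces AE to be normal to UE and tangency of A1 to DS means the radius AD is perpendicular to DS, with radius 3.6, so the center A sits 3.6 in from both sides at A = (-37.3, 19.2). That places the tangent points at E = (-40.9, 19.2) on UE and D = (-37.3, 22.8) on DS. Then cos ∠DAS = AD·AS / (|AD||AS|), giving 84.5°.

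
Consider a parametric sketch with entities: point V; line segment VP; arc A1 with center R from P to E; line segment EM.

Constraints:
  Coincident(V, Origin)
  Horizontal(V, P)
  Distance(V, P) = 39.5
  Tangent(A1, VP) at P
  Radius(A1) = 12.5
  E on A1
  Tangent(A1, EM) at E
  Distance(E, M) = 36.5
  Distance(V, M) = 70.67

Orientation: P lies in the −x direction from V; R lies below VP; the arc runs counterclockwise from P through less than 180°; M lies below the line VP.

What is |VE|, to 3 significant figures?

53.6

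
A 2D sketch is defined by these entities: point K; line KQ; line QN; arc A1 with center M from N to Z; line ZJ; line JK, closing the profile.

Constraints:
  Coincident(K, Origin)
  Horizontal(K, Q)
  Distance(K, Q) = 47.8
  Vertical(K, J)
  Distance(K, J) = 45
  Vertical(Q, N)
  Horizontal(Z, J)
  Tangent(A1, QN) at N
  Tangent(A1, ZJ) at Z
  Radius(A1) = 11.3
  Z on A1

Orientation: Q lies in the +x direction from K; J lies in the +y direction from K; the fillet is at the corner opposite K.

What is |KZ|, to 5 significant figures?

57.942

K is at the origin; K and Q share the same y with |KQ| = 47.8 and Q on the +x side, so Q = (47.800, 0.0000). K and J share the same x with |KJ| = 45.0 and J on the +y side, so J = (0.0000, 45.000). The virtual corner opposite K is at (47.800, 45.000). The tangent condition forces MN to be normal to QN and tangency of A1 to ZJ means the radius MZ is perpendicular to ZJ, with radius 11.3, so the center M sits 11.3 in from both sides at M = (36.500, 33.700). That places the tangent points at N = (47.800, 33.700) on QN and Z = (36.500, 45.000) on ZJ. Then |KZ| = |Z − K| = 57.942.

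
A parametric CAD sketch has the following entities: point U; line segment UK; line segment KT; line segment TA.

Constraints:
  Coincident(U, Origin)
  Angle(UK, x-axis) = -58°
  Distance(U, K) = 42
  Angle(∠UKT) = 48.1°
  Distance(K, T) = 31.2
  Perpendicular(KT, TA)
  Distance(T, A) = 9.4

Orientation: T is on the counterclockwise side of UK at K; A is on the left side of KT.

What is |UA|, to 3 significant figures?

22.1

∠UKT = 48.1°, so KT runs at -58.0° + (180° − 48.1°) = 73.9° from the x-axis; with |KT| = 31.2, T = K + 31.2·(cos 73.9°, sin 73.9°) = (30.9, -5.64). The perpendicularity gives TA at right angles to KT; with |TA| = 9.4 on the left of KT, A = T + 9.4·(-0.961, 0.277) = (21.9, -3.03). Then |UA| = |A − U| = 22.1.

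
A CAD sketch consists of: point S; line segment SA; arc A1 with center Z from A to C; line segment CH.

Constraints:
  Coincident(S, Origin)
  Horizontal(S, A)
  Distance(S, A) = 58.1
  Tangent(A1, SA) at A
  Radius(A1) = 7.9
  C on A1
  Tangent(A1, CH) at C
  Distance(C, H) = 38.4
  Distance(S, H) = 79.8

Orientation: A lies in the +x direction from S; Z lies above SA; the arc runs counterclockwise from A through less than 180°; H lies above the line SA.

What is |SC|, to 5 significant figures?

66.496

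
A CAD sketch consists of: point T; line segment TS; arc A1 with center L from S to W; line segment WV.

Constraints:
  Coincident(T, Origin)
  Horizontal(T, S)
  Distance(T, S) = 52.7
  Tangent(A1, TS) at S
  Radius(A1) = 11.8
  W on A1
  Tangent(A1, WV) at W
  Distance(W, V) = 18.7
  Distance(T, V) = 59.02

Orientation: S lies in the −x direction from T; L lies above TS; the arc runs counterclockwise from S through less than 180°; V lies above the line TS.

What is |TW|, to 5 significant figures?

44.729

Checks: |LW| = 11.80 ✓; ∠(LW, WV) = 90.00° ✓; |WV| = 18.70 ✓; |TV| = 59.02 ✓.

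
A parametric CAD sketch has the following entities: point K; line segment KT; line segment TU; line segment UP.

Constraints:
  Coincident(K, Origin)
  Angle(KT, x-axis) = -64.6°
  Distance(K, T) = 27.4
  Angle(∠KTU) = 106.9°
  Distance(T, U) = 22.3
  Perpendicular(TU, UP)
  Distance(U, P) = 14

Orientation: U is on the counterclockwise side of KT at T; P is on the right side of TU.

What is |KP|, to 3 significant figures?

50.3

K is at the origin; KT runs at -64.6° with length 27.4, so T = 27.4·(cos -64.6°, sin -64.6°) = (11.8, -24.8). ∠KTU = 106.9°, so TU runs at -64.6° + (180° − 106.9°) = 8.50° from the x-axis; with |TU| = 22.3, U = T + 22.3·(cos 8.50°, sin 8.50°) = (33.8, -21.5). TU ⟂ UP; with |UP| = 14.0 on the right of TU, P = U + 14.0·(0.148, -0.989) = (35.9, -35.3). Then |KP| = |P − K| = 50.3.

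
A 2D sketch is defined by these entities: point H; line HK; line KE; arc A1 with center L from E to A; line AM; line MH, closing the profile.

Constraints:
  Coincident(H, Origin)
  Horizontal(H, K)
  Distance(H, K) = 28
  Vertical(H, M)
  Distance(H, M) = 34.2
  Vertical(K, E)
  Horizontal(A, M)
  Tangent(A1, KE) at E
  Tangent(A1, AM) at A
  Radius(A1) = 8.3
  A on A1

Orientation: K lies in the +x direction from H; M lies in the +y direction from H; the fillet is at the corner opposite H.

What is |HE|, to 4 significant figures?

38.14

The virtual corner opposite H is at (28.00, 34.20). The tangent condition forces LE to be normal to KE and since A1 is tangent to AM there, LA ⟂ AM, with radius 8.3, so the center L sits 8.3 in from both sides at L = (19.70, 25.90). That places the tangent points at E = (28.00, 25.90) on KE and A = (19.70, 34.20) on AM. Then |HE| = |E − H| = 38.14.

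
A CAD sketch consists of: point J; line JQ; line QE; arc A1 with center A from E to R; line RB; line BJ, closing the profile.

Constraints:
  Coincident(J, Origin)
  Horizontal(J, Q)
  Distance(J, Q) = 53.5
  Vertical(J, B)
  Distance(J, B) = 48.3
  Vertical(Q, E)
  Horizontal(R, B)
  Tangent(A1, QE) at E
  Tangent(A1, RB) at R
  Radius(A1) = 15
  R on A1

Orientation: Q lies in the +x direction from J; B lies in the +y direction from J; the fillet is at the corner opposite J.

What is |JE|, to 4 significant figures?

63.02

J is at the origin; JQ is horizontal with |JQ| = 53.5 and Q on the +x side, so Q = (53.50, 0.000). JB is vertical with |JB| = 48.3 and B on the +y side, so B = (0.000, 48.30). The virtual corner opposite J is at (53.50, 48.30). Tangency of A1 to QE means the radius AE is perpendicular to QE and the tangent condition forces AR to be normal to RB, with radius 15.0, so the center A sits 15.0 in from both sides at A = (38.50, 33.30). That places the tangent points at E = (53.50, 33.30) on QE and R = (38.50, 48.30) on RB. Then |JE| = |E − J| = 63.02.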